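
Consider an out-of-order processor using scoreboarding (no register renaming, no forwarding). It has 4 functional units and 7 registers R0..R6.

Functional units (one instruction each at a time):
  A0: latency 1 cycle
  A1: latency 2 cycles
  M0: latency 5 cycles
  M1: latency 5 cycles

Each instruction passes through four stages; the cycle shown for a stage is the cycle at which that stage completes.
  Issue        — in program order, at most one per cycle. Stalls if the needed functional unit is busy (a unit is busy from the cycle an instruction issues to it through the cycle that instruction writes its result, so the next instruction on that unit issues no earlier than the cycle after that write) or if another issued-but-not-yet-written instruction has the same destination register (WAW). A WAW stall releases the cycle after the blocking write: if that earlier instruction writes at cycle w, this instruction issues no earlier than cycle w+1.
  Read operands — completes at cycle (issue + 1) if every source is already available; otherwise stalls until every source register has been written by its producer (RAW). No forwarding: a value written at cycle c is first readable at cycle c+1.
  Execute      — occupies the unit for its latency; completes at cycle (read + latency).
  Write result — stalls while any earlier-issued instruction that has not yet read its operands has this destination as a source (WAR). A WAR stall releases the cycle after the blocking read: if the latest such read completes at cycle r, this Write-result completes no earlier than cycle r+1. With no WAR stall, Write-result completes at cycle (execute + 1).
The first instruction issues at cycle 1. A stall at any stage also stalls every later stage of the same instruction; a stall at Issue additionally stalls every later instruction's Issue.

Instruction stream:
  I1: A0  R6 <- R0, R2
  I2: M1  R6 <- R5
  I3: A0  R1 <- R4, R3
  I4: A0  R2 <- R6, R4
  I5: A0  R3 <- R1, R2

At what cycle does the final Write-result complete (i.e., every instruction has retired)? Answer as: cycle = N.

[1] I1 issues→A0
[2] I1 reads
[3] I1 exec-done
[4] I1 writes R6
[5] I2 issues→M1
[6] I2 reads · I3 issues→A0
[7] I3 reads
[8] I3 exec-done
[9] I3 writes R1
[10] I4 issues→A0
[11] I2 exec-done
[12] I2 writes R6
[13] I4 reads
[14] I4 exec-done
[15] I4 writes R2
[16] I5 issues→A0
[17] I5 reads
[18] I5 exec-done
[19] I5 writes R3

cycle = 19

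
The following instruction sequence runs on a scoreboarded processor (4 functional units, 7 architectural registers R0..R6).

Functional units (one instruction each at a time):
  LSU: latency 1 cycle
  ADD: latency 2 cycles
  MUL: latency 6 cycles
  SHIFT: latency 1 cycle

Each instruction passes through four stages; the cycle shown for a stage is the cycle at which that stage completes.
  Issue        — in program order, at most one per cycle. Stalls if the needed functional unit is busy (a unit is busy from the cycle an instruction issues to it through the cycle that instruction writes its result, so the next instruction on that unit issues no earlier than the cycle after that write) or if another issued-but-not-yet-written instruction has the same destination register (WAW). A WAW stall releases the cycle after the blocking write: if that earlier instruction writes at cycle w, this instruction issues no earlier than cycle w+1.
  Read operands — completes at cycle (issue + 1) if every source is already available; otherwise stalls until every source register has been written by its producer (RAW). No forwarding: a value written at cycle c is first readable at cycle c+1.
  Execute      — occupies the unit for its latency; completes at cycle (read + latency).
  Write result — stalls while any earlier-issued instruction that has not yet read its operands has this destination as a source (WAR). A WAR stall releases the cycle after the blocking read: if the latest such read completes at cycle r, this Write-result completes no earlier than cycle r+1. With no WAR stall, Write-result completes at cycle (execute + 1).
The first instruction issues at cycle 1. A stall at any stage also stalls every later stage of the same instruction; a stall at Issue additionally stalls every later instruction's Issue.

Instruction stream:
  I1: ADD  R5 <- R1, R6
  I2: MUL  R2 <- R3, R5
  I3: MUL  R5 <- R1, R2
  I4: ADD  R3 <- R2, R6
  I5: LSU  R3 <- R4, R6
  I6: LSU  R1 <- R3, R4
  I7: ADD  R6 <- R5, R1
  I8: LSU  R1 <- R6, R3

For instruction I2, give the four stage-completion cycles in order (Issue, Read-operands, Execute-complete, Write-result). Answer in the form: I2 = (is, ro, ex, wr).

I1  is:1  ro:2  ex:4  wr:5
I2  is:2  ro:6  ex:12  wr:13  — RAW R5: wait I1 write@5
I3  is:14  ro:15  ex:21  wr:22  — struct: MUL busy until I2 writes@13
I4  is:15  ro:16  ex:18  wr:19
I5  is:20  ro:21  ex:22  wr:23  — WAW R3: wait I4 write@19
I6  is:24  ro:25  ex:26  wr:27  — struct: LSU busy until I5 writes@23
I7  is:25  ro:28  ex:30  wr:31  — RAW R1: wait I6 write@27
I8  is:28  ro:32  ex:33  wr:34  — struct: LSU busy until I6 writes@27, RAW R6: wait I7 write@31

I2 = (2, 6, 12, 13)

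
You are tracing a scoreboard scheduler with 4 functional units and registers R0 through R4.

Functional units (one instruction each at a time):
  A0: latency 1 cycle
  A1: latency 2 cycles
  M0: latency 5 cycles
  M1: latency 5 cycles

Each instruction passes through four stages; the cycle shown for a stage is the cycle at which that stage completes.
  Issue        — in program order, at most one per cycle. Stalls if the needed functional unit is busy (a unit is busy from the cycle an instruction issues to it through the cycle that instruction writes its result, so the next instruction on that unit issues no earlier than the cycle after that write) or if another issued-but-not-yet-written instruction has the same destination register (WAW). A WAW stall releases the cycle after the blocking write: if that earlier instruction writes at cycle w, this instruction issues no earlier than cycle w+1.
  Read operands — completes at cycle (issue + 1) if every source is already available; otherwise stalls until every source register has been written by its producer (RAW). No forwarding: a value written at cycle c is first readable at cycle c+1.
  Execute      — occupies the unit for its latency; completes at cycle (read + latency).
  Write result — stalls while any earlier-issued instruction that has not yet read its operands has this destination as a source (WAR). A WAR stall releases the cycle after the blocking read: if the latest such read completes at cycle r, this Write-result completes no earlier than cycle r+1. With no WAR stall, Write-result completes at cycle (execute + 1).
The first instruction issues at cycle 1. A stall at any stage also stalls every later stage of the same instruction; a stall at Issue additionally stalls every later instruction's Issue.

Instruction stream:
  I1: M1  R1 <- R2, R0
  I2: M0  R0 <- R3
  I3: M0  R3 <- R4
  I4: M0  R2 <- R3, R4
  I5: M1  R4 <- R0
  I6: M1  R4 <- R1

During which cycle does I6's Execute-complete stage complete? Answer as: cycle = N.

cycle 1: I1 issues→M1
cycle 2: I1 reads; I2 issues→M0
cycle 3: I2 reads
cycle 7: I1 exec-done
cycle 8: I1 writes R1; I2 exec-done
cycle 9: I2 writes R0
cycle 10: I3 issues→M0
cycle 11: I3 reads
cycle 16: I3 exec-done
cycle 17: I3 writes R3
cycle 18: I4 issues→M0
cycle 19: I4 reads; I5 issues→M1
cycle 20: I5 reads
cycle 24: I4 exec-done
cycle 25: I4 writes R2; I5 exec-done
cycle 26: I5 writes R4
cycle 27: I6 issues→M1
cycle 28: I6 reads
cycle 33: I6 exec-done
cycle 34: I6 writes R4

cycle = 33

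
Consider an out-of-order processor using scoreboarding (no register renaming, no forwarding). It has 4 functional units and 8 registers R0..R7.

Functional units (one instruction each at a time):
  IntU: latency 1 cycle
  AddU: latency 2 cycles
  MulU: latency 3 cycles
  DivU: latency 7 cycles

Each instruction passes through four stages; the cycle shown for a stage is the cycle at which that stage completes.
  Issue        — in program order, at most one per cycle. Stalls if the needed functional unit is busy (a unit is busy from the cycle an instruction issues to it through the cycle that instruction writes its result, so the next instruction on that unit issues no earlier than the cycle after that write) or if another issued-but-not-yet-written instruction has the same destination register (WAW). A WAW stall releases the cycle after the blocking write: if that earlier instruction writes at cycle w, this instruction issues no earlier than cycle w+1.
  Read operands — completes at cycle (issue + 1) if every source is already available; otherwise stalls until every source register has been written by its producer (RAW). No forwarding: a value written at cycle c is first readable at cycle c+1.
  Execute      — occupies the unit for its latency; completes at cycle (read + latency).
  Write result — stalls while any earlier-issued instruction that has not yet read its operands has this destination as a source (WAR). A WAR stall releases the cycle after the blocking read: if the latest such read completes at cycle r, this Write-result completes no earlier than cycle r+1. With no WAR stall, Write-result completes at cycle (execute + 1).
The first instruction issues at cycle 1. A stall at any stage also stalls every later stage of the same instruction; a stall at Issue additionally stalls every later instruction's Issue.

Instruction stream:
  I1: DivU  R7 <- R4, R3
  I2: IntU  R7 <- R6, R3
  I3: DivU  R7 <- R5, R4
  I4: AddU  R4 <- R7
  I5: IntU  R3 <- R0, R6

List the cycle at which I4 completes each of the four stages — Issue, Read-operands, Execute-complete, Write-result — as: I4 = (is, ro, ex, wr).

I4 = (16, 25, 27, 28)

cycle 1: issue I1 (DivU)
cycle 2: I1 read-ops
cycle 9: I1 finished on DivU
cycle 10: I1→R7
cycle 11: issue I2 (IntU)
cycle 12: I2 read-ops
cycle 13: I2 finished on IntU
cycle 14: I2→R7
cycle 15: issue I3 (DivU)
cycle 16: I3 read-ops, issue I4 (AddU)
cycle 17: issue I5 (IntU)
cycle 18: I5 read-ops
cycle 19: I5 finished on IntU
cycle 20: I5→R3
cycle 23: I3 finished on DivU
cycle 24: I3→R7
cycle 25: I4 read-ops
cycle 27: I4 finished on AddU
cycle 28: I4→R4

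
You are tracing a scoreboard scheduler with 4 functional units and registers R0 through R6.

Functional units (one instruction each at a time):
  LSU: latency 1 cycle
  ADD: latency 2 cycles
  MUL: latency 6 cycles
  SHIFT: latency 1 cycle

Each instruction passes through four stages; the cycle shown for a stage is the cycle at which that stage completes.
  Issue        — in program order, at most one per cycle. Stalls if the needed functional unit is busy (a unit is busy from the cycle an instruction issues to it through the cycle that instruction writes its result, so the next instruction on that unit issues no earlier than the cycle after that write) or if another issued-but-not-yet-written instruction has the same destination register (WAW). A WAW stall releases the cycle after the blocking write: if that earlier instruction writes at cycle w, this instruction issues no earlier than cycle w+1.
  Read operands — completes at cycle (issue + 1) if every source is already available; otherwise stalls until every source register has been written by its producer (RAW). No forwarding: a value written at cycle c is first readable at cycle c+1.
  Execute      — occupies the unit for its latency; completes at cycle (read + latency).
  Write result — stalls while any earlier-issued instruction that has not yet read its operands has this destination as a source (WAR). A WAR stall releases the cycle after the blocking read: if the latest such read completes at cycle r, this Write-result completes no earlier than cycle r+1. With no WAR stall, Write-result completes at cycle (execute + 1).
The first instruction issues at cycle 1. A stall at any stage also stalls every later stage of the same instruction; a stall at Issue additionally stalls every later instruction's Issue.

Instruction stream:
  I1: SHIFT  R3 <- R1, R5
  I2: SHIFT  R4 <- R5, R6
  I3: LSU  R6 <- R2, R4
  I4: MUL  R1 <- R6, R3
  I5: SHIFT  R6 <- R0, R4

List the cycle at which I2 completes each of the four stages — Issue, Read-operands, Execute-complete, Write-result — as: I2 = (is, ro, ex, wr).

I2 = (5, 6, 7, 8)

c1: I1 issues→SHIFT
c2: I1 reads
c3: I1 exec-done
c4: I1 writes R3
c5: I2 issues→SHIFT
c6: I2 reads · I3 issues→LSU
c7: I2 exec-done · I4 issues→MUL
c8: I2 writes R4
c9: I3 reads
c10: I3 exec-done
c11: I3 writes R6
c12: I4 reads · I5 issues→SHIFT
c13: I5 reads
c14: I5 exec-done
c15: I5 writes R6
c18: I4 exec-done
c19: I4 writes R1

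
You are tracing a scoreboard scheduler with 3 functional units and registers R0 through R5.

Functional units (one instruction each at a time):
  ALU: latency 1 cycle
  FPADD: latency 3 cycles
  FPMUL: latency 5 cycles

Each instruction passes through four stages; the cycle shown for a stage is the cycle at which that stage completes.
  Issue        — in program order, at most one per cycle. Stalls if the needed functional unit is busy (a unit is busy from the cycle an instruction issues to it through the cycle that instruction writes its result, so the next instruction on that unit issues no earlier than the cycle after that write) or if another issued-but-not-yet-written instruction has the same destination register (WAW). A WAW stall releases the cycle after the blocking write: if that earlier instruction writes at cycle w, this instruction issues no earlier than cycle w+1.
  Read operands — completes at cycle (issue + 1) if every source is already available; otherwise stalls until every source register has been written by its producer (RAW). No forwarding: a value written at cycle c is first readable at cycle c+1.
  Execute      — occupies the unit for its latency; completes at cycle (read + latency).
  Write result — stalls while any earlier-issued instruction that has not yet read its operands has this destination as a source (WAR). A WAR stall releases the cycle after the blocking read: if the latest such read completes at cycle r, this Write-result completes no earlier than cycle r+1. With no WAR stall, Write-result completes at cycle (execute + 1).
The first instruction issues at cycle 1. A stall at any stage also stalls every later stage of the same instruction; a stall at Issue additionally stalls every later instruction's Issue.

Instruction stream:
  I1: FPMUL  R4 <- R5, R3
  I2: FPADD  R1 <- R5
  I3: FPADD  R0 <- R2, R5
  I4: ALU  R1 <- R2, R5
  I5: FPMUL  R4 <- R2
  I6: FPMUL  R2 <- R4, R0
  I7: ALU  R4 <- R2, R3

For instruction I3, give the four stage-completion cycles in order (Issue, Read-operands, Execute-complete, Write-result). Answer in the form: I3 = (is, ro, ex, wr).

t=1  I1 dispatched to FPMUL
t=2  I1 operands ready; I2 dispatched to FPADD
t=3  I2 operands ready
t=6  I2 complete
t=7  I1 complete; R1←I2
t=8  R4←I1; I3 dispatched to FPADD
t=9  I3 operands ready; I4 dispatched to ALU
t=10  I4 operands ready; I5 dispatched to FPMUL
t=11  I4 complete; I5 operands ready
t=12  I3 complete; R1←I4
t=13  R0←I3
t=16  I5 complete
t=17  R4←I5
t=18  I6 dispatched to FPMUL
t=19  I6 operands ready; I7 dispatched to ALU
t=24  I6 complete
t=25  R2←I6
t=26  I7 operands ready
t=27  I7 complete
t=28  R4←I7

I3 = (8, 9, 12, 13)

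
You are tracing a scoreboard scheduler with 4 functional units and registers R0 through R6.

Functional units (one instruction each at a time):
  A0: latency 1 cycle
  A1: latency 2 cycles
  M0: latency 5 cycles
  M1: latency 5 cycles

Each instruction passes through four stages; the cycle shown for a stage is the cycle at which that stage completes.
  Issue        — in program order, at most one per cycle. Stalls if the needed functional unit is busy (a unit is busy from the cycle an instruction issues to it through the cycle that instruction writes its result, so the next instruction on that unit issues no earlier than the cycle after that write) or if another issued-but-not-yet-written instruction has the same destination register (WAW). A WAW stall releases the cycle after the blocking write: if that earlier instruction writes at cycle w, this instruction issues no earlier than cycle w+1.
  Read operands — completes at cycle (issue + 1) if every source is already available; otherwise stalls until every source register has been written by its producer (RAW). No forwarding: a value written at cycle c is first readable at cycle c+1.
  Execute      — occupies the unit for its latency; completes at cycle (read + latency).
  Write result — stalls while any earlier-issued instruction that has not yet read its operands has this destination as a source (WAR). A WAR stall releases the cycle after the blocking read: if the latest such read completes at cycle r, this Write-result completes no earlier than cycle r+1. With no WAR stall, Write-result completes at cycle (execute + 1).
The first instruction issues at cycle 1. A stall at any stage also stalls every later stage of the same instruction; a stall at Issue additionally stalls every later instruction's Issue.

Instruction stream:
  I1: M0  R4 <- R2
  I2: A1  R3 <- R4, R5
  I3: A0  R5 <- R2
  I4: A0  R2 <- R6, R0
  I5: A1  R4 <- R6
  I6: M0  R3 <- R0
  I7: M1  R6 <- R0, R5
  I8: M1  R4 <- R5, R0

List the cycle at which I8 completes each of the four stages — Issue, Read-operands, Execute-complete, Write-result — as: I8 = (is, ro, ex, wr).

t=1  I1 issues→M0
t=2  I1 reads, I2 issues→A1
t=3  I3 issues→A0
t=4  I3 reads
t=5  I3 exec-done
t=7  I1 exec-done
t=8  I1 writes R4
t=9  I2 reads
t=10  I3 writes R5
t=11  I2 exec-done, I4 issues→A0
t=12  I2 writes R3, I4 reads
t=13  I4 exec-done, I5 issues→A1
t=14  I4 writes R2, I5 reads, I6 issues→M0
t=15  I6 reads, I7 issues→M1
t=16  I5 exec-done, I7 reads
t=17  I5 writes R4
t=20  I6 exec-done
t=21  I6 writes R3, I7 exec-done
t=22  I7 writes R6
t=23  I8 issues→M1
t=24  I8 reads
t=29  I8 exec-done
t=30  I8 writes R4

I8 = (23, 24, 29, 30)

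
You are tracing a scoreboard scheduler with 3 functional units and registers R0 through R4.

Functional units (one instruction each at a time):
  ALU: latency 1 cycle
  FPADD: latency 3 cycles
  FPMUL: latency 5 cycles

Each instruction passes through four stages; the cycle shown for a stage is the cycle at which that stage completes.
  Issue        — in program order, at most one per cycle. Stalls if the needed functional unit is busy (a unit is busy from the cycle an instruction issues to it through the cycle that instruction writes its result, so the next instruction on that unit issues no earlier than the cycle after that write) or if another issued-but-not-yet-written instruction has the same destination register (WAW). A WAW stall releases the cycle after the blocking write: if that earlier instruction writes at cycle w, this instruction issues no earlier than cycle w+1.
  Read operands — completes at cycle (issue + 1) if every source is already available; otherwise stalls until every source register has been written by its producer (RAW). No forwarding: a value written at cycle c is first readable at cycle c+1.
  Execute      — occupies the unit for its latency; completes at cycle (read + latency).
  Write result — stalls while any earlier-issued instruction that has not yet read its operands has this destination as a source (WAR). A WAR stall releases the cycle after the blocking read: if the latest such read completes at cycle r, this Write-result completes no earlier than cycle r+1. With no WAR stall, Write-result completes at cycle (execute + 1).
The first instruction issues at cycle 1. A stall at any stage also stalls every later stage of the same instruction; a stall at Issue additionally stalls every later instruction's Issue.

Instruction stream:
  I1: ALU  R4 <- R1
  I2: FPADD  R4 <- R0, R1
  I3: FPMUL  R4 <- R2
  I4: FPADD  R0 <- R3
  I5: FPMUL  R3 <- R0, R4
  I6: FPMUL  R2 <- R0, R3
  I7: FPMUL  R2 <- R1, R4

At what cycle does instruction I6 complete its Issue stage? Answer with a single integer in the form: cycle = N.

cycle 1: issue I1 (ALU)
cycle 2: I1 read-ops
cycle 3: I1 finished on ALU
cycle 4: I1→R4
cycle 5: issue I2 (FPADD)
cycle 6: I2 read-ops
cycle 9: I2 finished on FPADD
cycle 10: I2→R4
cycle 11: issue I3 (FPMUL)
cycle 12: I3 read-ops; issue I4 (FPADD)
cycle 13: I4 read-ops
cycle 16: I4 finished on FPADD
cycle 17: I3 finished on FPMUL; I4→R0
cycle 18: I3→R4
cycle 19: issue I5 (FPMUL)
cycle 20: I5 read-ops
cycle 25: I5 finished on FPMUL
cycle 26: I5→R3
cycle 27: issue I6 (FPMUL)
cycle 28: I6 read-ops
cycle 33: I6 finished on FPMUL
cycle 34: I6→R2
cycle 35: issue I7 (FPMUL)
cycle 36: I7 read-ops
cycle 41: I7 finished on FPMUL
cycle 42: I7→R2

cycle = 27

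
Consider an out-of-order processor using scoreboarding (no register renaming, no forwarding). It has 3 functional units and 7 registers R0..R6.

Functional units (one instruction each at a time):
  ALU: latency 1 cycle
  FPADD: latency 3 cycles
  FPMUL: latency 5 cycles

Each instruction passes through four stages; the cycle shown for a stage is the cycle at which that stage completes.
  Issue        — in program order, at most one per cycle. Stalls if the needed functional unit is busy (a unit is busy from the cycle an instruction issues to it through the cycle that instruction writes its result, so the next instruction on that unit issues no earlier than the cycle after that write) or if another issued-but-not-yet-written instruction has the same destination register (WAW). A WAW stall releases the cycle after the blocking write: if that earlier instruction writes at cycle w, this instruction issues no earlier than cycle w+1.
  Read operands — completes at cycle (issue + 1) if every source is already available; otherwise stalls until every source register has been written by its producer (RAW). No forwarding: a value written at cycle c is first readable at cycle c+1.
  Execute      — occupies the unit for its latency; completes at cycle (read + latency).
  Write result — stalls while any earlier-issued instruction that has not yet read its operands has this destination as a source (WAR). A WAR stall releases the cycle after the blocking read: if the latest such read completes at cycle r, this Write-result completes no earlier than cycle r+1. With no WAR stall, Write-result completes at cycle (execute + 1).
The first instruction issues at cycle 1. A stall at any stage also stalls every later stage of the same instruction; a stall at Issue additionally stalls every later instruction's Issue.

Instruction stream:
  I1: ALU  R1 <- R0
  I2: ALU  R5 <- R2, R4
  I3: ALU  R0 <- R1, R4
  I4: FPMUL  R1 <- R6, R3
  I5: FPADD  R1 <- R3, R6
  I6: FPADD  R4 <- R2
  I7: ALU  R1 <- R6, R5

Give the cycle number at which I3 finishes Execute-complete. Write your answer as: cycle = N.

cycle = 11

[1] issue I1 (ALU)
[2] I1 read-ops
[3] I1 finished on ALU
[4] I1→R1
[5] issue I2 (ALU)
[6] I2 read-ops
[7] I2 finished on ALU
[8] I2→R5
[9] issue I3 (ALU)
[10] I3 read-ops; issue I4 (FPMUL)
[11] I3 finished on ALU; I4 read-ops
[12] I3→R0
[16] I4 finished on FPMUL
[17] I4→R1
[18] issue I5 (FPADD)
[19] I5 read-ops
[22] I5 finished on FPADD
[23] I5→R1
[24] issue I6 (FPADD)
[25] I6 read-ops; issue I7 (ALU)
[26] I7 read-ops
[27] I7 finished on ALU
[28] I6 finished on FPADD; I7→R1
[29] I6→R4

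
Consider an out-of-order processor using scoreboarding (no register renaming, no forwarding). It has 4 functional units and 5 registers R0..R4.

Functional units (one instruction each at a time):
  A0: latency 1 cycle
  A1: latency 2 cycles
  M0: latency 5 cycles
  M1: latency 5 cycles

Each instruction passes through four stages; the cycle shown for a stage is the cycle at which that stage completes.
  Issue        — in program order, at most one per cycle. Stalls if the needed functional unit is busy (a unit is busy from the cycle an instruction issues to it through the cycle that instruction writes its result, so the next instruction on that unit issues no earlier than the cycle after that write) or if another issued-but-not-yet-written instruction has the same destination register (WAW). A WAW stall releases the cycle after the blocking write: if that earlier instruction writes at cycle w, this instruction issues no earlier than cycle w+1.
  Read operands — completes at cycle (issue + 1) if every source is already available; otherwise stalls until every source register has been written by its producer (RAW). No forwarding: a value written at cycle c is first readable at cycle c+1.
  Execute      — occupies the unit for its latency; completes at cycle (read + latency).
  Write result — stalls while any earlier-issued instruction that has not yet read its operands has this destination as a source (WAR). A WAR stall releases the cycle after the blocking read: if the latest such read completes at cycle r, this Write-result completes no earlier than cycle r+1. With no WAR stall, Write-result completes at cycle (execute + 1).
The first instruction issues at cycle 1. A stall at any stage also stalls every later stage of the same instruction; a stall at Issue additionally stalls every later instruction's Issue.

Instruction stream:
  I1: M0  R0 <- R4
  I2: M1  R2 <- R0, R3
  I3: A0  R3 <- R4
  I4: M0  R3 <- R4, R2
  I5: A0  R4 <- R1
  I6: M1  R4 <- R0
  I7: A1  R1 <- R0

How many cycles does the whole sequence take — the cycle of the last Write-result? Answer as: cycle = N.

cycle 1: I1→M0
cycle 2: I1 RO | I2→M1
cycle 3: I3→A0
cycle 4: I3 RO
cycle 5: I3 EX
cycle 7: I1 EX
cycle 8: I1 WR R0
cycle 9: I2 RO
cycle 10: I3 WR R3
cycle 11: I4→M0
cycle 12: I5→A0
cycle 13: I5 RO
cycle 14: I2 EX | I5 EX
cycle 15: I2 WR R2
cycle 16: I4 RO
cycle 17: I5 WR R4
cycle 18: I6→M1
cycle 19: I6 RO | I7→A1
cycle 20: I7 RO
cycle 21: I4 EX
cycle 22: I4 WR R3 | I7 EX
cycle 23: I7 WR R1
cycle 24: I6 EX
cycle 25: I6 WR R4

cycle = 25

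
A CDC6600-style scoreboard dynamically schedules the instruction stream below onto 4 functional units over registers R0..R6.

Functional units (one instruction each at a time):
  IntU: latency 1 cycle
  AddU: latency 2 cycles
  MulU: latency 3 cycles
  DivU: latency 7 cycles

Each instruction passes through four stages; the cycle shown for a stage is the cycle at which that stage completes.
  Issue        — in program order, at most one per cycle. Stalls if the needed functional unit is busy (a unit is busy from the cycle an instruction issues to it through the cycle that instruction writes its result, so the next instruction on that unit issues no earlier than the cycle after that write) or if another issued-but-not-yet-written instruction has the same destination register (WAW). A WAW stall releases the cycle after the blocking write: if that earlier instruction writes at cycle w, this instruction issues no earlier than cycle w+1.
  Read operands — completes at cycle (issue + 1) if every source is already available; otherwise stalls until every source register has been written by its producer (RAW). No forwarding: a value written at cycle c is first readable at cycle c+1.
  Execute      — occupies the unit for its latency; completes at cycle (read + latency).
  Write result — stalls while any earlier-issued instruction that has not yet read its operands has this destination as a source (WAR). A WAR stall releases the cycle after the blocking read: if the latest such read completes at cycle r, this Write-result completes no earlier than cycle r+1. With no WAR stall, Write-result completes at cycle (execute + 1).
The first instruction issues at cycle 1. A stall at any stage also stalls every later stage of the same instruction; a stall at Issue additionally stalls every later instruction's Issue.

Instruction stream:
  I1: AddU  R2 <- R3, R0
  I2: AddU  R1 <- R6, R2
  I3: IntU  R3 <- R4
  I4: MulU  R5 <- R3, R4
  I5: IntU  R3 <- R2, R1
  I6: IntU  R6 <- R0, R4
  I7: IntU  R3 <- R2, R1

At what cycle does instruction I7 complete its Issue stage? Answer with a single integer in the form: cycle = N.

I1: IS=1 RO=2 EX=4 WR=5
I2: IS=6 RO=7 EX=9 WR=10  [struct: AddU busy until I1 writes@5]
I3: IS=7 RO=8 EX=9 WR=10
I4: IS=8 RO=11 EX=14 WR=15  [RAW R3: wait I3 write@10]
I5: IS=11 RO=12 EX=13 WR=14  [struct: IntU busy until I3 writes@10]
I6: IS=15 RO=16 EX=17 WR=18  [struct: IntU busy until I5 writes@14]
I7: IS=19 RO=20 EX=21 WR=22  [struct: IntU busy until I6 writes@18]

cycle = 19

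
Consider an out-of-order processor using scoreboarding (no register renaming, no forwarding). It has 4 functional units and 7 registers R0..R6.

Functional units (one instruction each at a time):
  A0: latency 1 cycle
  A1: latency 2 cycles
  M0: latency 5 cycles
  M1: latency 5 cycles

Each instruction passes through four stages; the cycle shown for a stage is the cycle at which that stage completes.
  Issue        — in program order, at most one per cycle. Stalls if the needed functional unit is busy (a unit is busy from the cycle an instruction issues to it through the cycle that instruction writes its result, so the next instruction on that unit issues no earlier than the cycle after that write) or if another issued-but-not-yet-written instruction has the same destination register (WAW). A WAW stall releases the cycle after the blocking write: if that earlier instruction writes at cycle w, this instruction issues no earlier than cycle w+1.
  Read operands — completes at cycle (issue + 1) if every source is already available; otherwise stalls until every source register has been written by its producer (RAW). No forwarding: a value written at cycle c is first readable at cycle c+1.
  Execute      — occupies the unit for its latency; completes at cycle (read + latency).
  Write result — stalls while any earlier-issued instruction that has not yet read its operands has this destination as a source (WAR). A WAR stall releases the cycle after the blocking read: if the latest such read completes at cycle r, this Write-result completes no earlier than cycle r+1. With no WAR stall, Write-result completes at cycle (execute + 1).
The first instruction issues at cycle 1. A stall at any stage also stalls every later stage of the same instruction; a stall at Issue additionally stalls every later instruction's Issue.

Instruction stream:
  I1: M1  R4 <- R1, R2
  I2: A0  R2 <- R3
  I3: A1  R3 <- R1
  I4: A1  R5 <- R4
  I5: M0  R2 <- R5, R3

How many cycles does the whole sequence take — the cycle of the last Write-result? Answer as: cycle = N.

I1 -> (1, 2, 7, 8)
I2 -> (2, 3, 4, 5)
I3 -> (3, 4, 6, 7)
I4 -> (8, 9, 11, 12)  // struct: A1 busy until I3 writes@7
I5 -> (9, 13, 18, 19)  // RAW R5: wait I4 write@12

cycle = 19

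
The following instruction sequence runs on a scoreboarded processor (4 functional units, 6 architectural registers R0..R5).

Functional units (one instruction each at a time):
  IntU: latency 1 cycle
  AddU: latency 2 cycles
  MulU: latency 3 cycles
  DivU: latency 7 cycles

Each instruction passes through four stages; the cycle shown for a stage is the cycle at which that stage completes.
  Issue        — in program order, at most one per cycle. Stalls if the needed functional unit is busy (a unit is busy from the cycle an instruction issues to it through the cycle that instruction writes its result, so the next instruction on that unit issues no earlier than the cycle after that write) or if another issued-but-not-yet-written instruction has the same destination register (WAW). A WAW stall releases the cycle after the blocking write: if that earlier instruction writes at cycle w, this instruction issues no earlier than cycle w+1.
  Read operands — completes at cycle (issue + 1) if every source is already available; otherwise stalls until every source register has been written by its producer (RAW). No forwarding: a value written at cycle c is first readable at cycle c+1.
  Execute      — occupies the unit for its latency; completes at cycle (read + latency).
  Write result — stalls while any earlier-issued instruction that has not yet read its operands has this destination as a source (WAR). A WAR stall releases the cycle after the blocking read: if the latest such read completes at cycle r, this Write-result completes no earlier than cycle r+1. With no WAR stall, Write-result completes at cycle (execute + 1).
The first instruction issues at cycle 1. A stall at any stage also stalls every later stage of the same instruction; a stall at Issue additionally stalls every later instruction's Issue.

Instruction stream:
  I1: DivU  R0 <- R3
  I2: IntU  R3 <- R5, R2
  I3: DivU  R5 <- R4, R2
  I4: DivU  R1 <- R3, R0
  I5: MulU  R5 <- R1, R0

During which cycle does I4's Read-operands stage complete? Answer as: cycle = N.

cycle = 22

I1: IS=1 RO=2 EX=9 WR=10
I2: IS=2 RO=3 EX=4 WR=5
I3: IS=11 RO=12 EX=19 WR=20  [struct: DivU busy until I1 writes@10]
I4: IS=21 RO=22 EX=29 WR=30  [struct: DivU busy until I3 writes@20]
I5: IS=22 RO=31 EX=34 WR=35  [RAW R1: wait I4 write@30]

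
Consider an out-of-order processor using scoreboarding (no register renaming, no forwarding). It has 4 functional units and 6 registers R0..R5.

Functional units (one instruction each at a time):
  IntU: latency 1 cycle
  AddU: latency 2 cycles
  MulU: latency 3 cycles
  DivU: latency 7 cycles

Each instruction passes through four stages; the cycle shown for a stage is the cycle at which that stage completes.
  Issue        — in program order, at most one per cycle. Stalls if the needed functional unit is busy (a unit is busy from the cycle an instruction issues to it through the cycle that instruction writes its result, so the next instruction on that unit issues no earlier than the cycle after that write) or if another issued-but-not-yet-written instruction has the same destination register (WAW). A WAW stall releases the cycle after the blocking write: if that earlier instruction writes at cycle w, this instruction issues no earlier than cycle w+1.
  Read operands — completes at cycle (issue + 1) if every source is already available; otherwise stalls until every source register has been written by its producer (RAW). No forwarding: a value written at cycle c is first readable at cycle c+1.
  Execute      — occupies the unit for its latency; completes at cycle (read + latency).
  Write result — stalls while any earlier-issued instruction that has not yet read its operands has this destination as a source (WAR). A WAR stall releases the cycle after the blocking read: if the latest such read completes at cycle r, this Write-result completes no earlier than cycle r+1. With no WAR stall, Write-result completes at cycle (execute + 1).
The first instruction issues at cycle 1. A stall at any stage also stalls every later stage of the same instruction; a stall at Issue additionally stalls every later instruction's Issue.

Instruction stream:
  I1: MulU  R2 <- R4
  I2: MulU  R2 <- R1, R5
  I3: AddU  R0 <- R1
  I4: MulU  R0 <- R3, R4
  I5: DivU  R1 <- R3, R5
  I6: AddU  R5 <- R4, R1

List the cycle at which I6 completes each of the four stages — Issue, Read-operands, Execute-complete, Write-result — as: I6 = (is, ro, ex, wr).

[I1] 1/2/5/6
[I2] 7/8/11/12  (struct: MulU busy until I1 writes@6)
[I3] 8/9/11/12
[I4] 13/14/17/18  (WAW R0: wait I3 write@12)
[I5] 14/15/22/23
[I6] 15/24/26/27  (RAW R1: wait I5 write@23)

I6 = (15, 24, 26, 27)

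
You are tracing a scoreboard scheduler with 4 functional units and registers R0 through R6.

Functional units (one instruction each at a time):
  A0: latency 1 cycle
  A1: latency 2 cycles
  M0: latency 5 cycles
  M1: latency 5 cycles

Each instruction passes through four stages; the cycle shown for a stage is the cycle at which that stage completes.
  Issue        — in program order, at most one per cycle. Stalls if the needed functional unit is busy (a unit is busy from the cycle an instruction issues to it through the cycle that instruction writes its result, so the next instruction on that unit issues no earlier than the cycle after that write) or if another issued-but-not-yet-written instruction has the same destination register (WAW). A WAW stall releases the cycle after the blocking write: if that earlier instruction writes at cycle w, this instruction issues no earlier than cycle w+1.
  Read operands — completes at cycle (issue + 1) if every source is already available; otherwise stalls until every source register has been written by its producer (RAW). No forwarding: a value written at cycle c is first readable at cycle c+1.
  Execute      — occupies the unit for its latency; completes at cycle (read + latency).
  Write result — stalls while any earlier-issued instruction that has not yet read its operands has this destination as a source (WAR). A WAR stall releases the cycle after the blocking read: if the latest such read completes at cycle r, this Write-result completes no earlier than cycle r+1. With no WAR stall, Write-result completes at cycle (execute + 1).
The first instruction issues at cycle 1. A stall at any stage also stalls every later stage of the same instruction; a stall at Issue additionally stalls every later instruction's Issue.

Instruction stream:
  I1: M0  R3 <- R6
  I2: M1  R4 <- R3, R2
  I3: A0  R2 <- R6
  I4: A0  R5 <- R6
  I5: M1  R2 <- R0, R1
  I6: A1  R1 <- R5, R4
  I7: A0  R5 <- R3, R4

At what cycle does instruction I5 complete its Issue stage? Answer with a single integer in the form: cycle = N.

cycle = 16

I1 -> (1, 2, 7, 8)
I2 -> (2, 9, 14, 15)  // RAW R3: wait I1 write@8
I3 -> (3, 4, 5, 10)  // WAR R2: wait I2 read@9
I4 -> (11, 12, 13, 14)  // struct: A0 busy until I3 writes@10
I5 -> (16, 17, 22, 23)  // struct: M1 busy until I2 writes@15
I6 -> (17, 18, 20, 21)
I7 -> (18, 19, 20, 21)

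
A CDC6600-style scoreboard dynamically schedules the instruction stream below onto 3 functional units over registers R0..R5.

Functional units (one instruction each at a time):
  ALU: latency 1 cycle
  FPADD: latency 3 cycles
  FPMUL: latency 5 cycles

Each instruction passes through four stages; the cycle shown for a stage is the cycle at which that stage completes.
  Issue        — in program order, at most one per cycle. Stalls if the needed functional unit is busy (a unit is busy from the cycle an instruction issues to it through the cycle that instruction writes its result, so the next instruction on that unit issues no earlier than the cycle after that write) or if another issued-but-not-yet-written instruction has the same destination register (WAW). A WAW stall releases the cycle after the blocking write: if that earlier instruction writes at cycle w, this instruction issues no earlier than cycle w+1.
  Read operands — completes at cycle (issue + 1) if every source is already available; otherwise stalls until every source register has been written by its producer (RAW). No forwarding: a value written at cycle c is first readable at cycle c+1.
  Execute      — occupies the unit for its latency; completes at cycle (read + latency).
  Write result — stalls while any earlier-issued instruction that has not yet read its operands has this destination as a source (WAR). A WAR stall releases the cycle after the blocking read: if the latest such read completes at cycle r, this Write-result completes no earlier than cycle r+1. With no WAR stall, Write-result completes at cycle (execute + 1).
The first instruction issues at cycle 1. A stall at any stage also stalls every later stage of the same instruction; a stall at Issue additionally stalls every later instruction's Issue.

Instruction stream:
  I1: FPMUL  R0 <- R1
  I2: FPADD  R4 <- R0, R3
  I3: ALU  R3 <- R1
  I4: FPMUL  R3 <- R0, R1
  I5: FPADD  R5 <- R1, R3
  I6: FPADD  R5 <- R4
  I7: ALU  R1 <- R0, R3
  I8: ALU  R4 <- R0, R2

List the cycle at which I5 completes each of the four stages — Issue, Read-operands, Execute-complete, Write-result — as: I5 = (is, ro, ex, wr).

t=1  I1 dispatched to FPMUL
t=2  I1 operands ready · I2 dispatched to FPADD
t=3  I3 dispatched to ALU
t=4  I3 operands ready
t=5  I3 complete
t=7  I1 complete
t=8  R0←I1
t=9  I2 operands ready
t=10  R3←I3
t=11  I4 dispatched to FPMUL
t=12  I2 complete · I4 operands ready
t=13  R4←I2
t=14  I5 dispatched to FPADD
t=17  I4 complete
t=18  R3←I4
t=19  I5 operands ready
t=22  I5 complete
t=23  R5←I5
t=24  I6 dispatched to FPADD
t=25  I6 operands ready · I7 dispatched to ALU
t=26  I7 operands ready
t=27  I7 complete
t=28  I6 complete · R1←I7
t=29  R5←I6 · I8 dispatched to ALU
t=30  I8 operands ready
t=31  I8 complete
t=32  R4←I8

I5 = (14, 19, 22, 23)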